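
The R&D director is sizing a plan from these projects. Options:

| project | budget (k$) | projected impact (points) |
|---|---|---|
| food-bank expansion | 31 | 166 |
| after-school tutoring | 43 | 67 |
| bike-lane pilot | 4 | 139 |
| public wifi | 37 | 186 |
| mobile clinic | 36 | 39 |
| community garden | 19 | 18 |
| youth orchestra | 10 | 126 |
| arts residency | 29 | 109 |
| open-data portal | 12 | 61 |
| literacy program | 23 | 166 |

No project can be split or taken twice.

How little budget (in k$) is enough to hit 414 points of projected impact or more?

37

Look for the lowest-budget combination reaching 414.
bike-lane pilot + youth orchestra + literacy program: 431 projected impact at 37 k$.
No combination under 37 k$ hits 414.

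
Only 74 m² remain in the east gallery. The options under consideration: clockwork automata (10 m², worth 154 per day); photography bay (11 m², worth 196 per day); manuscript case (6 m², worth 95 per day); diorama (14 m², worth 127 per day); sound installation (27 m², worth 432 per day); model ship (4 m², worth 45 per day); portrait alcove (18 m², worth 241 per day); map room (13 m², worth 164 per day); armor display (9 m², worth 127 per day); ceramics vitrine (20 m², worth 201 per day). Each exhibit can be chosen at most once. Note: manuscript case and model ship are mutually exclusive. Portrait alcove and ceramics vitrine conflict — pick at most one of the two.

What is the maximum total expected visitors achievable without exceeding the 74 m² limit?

1118

Ranking by ratio (expected visitors/m²): photography bay 17.82, sound installation 16.00, manuscript case 15.83, clockwork automata 15.40.
Clockwork automata + photography bay + manuscript case + sound installation + portrait alcove uses 72 of the 74 m² and totals 1118.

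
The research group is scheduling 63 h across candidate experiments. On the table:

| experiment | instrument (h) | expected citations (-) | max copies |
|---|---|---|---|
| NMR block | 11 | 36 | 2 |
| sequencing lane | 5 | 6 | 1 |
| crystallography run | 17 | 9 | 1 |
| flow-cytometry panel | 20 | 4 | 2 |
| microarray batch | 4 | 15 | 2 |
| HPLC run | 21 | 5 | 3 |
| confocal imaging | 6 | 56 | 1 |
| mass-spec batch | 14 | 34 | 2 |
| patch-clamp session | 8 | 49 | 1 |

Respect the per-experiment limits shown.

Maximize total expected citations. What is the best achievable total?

Density check — confocal imaging 9.33, patch-clamp session 6.12, microarray batch 3.75 are the best per h.
The ratio ordering already packs tightly: 2×NMR block + sequencing lane + 2×microarray batch + confocal imaging + mass-spec batch + patch-clamp session, 63 h, 247.

247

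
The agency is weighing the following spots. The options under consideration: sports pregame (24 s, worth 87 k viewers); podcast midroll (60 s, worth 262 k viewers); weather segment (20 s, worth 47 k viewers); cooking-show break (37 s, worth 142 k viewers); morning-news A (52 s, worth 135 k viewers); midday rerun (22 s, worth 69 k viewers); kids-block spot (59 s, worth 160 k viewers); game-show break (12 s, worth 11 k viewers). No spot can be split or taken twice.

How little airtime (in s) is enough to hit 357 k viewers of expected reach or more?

Need the lightest bundle worth ≥ 357.
Taking sports pregame + podcast midroll + game-show break gives 360 (≥ 357) for 96 s.
Below 96 s the best achievable stays under 357.

96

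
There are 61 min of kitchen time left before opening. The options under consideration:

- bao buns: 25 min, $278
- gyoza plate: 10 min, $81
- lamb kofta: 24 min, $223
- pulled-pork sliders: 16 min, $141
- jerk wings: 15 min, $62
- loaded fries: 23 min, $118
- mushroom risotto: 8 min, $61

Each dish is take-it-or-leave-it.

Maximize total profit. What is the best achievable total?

By profit per min: bao buns 11.12, lamb kofta 9.29, pulled-pork sliders 8.81, gyoza plate 8.10 lead.
Best packing: bao buns + gyoza plate + lamb kofta — 59 min, 582 total.
The closest alternative, bao buns + lamb kofta + mushroom risotto, reaches only 562.

582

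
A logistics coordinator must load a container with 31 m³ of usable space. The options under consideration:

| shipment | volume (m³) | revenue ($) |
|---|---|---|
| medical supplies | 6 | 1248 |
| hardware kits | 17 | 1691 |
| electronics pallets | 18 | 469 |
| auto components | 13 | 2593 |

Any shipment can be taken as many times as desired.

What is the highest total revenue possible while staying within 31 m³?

Taking the top-ratio shipments first gives 5×medical supplies for 6240 (30 m³).
The 12 m³ tied up in 2×medical supplies is better spent on auto components — total rises to 6337 (31 m³).
No other feasible combination exceeds 6337.

6337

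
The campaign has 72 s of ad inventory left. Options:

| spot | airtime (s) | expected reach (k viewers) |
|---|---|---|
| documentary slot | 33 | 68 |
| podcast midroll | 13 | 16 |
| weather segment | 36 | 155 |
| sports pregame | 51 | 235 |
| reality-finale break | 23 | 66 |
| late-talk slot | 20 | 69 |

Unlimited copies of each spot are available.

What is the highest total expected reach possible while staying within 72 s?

310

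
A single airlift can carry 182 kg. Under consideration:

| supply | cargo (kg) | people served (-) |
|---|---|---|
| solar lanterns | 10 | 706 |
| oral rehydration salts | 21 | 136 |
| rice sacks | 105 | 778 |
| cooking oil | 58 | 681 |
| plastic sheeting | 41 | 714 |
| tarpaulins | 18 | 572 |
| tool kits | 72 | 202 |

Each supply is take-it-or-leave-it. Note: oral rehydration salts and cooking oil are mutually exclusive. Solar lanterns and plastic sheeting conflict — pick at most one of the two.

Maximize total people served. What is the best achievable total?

By people served per kg: solar lanterns 70.60, tarpaulins 31.78, plastic sheeting 17.41 lead.
Solar lanterns + oral rehydration salts + rice sacks + tarpaulins uses 154 of the 182 kg and totals 2192.
An exhaustive check of the 128 subsets confirms 2192.

2192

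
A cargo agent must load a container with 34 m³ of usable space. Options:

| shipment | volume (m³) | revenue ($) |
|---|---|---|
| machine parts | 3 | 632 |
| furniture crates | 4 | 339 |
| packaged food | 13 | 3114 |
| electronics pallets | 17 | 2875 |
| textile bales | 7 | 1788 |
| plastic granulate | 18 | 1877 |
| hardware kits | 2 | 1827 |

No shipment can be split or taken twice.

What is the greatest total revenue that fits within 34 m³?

7816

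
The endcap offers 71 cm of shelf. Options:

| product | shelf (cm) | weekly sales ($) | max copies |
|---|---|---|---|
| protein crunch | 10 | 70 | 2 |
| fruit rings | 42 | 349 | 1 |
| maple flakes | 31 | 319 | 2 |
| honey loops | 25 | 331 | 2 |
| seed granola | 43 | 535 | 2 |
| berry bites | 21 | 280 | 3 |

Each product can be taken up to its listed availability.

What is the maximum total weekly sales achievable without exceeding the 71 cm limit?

942

By weekly sales per cm: berry bites 13.33, honey loops 13.24, seed granola 12.44, maple flakes 10.29 lead.
Filling by ratio: 3×berry bites for 840, with 8 cm left unused.
The 42 cm tied up in 2×berry bites is better spent on 2×honey loops — total rises to 942 (71 cm).
No other feasible combination exceeds 942.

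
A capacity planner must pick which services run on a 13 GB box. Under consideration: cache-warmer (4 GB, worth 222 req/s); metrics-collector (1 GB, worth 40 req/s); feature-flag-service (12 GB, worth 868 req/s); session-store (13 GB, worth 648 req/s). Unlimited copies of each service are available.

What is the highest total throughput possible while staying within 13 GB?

908

Taking metrics-collector + feature-flag-service: 13 GB used, 908 in throughput.
Every other selection either busts 13 GB or fails to beat 908.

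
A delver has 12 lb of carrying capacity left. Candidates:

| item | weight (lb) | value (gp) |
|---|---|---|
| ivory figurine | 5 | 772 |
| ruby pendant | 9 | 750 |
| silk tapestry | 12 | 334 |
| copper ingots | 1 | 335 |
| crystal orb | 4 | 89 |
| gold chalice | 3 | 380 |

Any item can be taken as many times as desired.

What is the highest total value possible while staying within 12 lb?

The ratio ordering already packs tightly: 12×copper ingots, 12 lb, 4020.
Every other selection either busts 12 lb or fails to beat 4020.

4020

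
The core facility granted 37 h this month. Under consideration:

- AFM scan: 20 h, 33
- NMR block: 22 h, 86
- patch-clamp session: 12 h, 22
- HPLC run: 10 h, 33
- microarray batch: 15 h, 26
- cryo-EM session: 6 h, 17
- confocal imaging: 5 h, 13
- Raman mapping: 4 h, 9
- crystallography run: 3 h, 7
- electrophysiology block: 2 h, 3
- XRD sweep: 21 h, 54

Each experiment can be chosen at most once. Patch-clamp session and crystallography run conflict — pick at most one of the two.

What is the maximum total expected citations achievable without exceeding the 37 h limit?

Ranking by ratio (expected citations/h): NMR block 3.91, HPLC run 3.30, cryo-EM session 2.83.
NMR block + HPLC run + confocal imaging uses 37 of the 37 h and totals 132.
That's the maximum — no feasible swap from here does better than 132.

132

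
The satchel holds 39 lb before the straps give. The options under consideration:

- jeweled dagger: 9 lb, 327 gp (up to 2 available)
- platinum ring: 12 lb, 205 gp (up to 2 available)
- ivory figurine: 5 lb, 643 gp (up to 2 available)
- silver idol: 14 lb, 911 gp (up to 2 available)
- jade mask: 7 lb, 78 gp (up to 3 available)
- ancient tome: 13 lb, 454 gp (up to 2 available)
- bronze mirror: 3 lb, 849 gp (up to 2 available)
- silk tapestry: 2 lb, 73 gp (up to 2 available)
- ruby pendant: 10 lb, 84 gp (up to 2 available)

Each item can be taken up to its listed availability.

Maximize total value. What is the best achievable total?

A density-first pass picks 2×ivory figurine + silver idol + 2×bronze mirror + 2×silk tapestry — 4041 at 34 lb.
Dropping 2×silk tapestry frees 4 lb; slotting in jeweled dagger (9 lb) lifts the total to 4222 at 39 lb.
Nothing else within 39 lb beats 4222.

4222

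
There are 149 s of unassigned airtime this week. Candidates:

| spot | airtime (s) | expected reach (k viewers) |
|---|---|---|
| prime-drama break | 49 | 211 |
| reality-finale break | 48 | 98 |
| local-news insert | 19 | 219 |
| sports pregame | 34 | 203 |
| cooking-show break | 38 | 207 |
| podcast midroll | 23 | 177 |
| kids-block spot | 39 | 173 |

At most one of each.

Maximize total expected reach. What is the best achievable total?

Filling by ratio: local-news insert + sports pregame + cooking-show break + podcast midroll for 806, with 35 s left unused.
Dropping podcast midroll frees 23 s; slotting in prime-drama break (49 s) lifts the total to 840 at 140 s.
The spare 9 s is too small for any remaining spot, and no exchange beats 840.

840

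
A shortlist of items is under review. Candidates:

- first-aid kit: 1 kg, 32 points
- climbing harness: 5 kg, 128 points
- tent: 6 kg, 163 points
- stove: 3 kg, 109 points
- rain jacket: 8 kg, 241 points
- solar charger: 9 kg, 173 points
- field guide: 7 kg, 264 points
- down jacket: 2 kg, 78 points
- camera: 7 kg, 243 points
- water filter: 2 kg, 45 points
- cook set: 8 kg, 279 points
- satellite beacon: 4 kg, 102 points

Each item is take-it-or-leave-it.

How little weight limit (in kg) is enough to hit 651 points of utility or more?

18

Look for the lowest-weight combination reaching 651.
stove + field guide + cook set: 652 utility at 18 kg.
Below 18 kg the best achievable stays under 651.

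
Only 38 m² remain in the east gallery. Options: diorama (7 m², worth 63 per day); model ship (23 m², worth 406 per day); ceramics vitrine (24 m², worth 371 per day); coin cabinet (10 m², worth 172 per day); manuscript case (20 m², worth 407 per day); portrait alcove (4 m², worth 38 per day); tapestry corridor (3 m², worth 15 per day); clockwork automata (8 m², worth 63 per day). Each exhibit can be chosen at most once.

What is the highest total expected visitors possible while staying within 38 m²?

By expected visitors per m²: manuscript case 20.35, model ship 17.65, coin cabinet 17.20 lead.
The ratio heuristic lands on coin cabinet + manuscript case + portrait alcove + tapestry corridor (632) but leaves 1 m² idle.
The 7 m² tied up in portrait alcove and tapestry corridor is better spent on diorama — total rises to 642 (37 m²).
An exhaustive check of the 256 subsets confirms 642.

642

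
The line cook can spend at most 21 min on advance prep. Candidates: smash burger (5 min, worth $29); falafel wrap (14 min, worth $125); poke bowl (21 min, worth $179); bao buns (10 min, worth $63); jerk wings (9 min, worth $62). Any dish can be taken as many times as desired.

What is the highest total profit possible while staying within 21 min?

Taking the top-ratio dishes first gives smash burger + falafel wrap for 154 (19 min).
The 19 min tied up in smash burger and falafel wrap is better spent on poke bowl — total rises to 179 (21 min).
That's the maximum — no swap from here does better than 179.

179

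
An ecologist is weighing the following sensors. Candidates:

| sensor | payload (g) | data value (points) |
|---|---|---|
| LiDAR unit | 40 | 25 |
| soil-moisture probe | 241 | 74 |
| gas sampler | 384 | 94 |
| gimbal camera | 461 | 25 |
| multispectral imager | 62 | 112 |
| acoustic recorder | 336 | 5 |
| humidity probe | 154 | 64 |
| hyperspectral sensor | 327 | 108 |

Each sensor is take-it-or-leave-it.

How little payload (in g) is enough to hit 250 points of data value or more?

Look for the lowest-payload combination reaching 250.
soil-moisture probe + multispectral imager + humidity probe: 250 data value at 457 g.
No combination under 457 g hits 250.

457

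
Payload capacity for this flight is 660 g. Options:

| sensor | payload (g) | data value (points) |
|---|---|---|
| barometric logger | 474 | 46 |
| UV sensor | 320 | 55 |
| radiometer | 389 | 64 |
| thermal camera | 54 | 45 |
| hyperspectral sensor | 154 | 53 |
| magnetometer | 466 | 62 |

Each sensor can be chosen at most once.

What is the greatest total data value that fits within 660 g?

162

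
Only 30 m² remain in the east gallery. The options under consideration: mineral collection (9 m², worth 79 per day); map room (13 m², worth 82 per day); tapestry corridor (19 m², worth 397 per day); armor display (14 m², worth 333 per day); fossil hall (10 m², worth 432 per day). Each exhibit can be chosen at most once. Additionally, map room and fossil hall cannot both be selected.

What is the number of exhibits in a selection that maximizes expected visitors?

2

The maximum expected visitors within 30 m² is 829.
For example tapestry corridor + fossil hall achieves it, using 29 m².
All optima have 2 exhibits.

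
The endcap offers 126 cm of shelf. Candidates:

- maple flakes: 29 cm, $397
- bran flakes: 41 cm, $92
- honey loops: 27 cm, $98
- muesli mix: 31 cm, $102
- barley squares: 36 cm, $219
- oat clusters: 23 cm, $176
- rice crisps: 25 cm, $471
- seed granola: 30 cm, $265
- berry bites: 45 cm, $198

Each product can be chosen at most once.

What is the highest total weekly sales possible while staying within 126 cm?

1352

Greedy by ratio would take maple flakes + oat clusters + rice crisps + seed granola: 107 cm used, total 1309.
Dropping oat clusters frees 23 cm; slotting in barley squares (36 cm) lifts the total to 1352 at 120 cm.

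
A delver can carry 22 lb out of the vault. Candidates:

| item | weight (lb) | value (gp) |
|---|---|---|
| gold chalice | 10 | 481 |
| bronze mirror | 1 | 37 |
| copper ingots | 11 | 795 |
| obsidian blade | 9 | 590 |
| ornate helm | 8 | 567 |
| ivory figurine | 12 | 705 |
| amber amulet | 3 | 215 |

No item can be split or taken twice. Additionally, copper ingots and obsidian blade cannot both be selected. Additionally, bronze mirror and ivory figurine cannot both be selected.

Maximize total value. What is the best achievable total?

The ratio ordering already packs tightly: copper ingots + ornate helm + amber amulet, 22 lb, 1577.
Next best is bronze mirror + obsidian blade + ornate helm + amber amulet at 1409 (21 lb) — short by 168.

1577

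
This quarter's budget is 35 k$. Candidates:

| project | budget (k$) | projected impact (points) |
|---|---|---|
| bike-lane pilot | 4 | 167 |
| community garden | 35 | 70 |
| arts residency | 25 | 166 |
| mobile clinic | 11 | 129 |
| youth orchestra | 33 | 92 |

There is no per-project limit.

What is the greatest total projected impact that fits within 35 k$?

1336

Taking 8×bike-lane pilot: 32 k$ used, 1336 in projected impact.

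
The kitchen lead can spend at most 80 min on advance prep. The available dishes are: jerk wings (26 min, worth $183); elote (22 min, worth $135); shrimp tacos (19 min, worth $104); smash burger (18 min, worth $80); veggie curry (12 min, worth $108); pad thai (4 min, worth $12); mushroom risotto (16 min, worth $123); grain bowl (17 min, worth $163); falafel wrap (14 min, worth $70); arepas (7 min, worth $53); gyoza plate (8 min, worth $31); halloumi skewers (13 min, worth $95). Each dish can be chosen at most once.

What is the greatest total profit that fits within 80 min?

630

Taking the top-ratio dishes first gives veggie curry + mushroom risotto + grain bowl + falafel wrap + arepas + halloumi skewers for 612 (79 min).
The 27 min tied up in falafel wrap and halloumi skewers is better spent on jerk wings — total rises to 630 (78 min).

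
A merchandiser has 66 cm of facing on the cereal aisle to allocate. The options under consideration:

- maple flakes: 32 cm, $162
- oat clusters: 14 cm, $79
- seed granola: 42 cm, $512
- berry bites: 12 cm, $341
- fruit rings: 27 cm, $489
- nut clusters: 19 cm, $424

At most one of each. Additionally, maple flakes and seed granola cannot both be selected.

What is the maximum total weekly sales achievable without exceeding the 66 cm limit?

1254

Ranking by ratio (weekly sales/cm): berry bites 28.42, nut clusters 22.32, fruit rings 18.11.
Taking berry bites + fruit rings + nut clusters: 58 cm used, 1254 in weekly sales.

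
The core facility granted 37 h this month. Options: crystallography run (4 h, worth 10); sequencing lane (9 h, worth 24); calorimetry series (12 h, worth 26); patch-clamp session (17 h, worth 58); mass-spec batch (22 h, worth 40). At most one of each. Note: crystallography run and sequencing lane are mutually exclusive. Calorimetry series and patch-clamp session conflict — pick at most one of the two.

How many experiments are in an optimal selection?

2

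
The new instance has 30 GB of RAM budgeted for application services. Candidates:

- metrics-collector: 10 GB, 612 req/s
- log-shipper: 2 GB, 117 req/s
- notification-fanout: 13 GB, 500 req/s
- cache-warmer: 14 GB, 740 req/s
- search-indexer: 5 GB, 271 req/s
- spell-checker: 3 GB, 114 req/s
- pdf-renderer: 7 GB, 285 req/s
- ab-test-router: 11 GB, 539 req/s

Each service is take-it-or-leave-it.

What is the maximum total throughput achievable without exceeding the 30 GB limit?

1623

Greedy by ratio would take metrics-collector + log-shipper + search-indexer + ab-test-router: 28 GB used, total 1539.
The 13 GB tied up in log-shipper and ab-test-router is better spent on cache-warmer — total rises to 1623 (29 GB).
Nothing else within 30 GB beats 1623.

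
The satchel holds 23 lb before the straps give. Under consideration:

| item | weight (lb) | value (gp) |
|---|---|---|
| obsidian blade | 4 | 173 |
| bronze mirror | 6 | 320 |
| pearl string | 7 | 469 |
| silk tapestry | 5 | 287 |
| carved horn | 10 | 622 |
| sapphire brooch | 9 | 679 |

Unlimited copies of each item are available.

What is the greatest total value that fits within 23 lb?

Density check — sapphire brooch 75.44, pearl string 67.00, carved horn 62.20 are the best per lb.
Silk tapestry + 2×sapphire brooch uses 23 of the 23 lb and totals 1645.

1645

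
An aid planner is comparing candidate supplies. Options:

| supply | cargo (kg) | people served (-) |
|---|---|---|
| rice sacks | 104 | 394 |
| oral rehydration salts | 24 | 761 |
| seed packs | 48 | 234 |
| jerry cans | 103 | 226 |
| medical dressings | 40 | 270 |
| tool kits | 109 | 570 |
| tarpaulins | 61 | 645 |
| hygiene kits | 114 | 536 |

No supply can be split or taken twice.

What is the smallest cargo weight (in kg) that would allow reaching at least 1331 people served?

85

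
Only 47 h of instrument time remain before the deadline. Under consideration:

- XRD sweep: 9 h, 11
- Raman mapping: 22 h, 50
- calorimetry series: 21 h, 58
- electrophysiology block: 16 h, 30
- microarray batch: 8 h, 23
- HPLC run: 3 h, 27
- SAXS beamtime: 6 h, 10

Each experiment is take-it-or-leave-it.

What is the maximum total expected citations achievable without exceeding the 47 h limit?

Taking the top-ratio experiments first gives XRD sweep + calorimetry series + microarray batch + HPLC run + SAXS beamtime for 129 (47 h).
Dropping XRD sweep and microarray batch and SAXS beamtime frees 23 h; slotting in Raman mapping (22 h) lifts the total to 135 at 46 h.
Nothing else within 47 h beats 135.

135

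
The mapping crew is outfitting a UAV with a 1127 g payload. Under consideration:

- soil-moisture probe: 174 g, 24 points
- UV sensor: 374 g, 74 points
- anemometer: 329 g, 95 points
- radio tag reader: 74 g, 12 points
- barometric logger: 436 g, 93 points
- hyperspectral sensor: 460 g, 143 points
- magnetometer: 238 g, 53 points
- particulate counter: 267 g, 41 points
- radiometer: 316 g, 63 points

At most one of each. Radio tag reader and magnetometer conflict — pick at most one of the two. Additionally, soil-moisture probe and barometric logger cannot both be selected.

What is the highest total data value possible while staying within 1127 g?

301

Density check — hyperspectral sensor 0.31, anemometer 0.29, magnetometer 0.22 are the best per g.
Taking anemometer + hyperspectral sensor + radiometer: 1105 g used, 301 in data value.
Runner-up anemometer + hyperspectral sensor + magnetometer tops out at 291.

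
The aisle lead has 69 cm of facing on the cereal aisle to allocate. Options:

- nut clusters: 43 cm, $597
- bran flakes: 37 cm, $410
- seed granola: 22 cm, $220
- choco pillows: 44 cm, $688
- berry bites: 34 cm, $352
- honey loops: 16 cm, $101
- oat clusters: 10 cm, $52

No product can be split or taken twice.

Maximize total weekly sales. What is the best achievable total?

908

Taking seed granola + choco pillows: 66 cm used, 908 in weekly sales.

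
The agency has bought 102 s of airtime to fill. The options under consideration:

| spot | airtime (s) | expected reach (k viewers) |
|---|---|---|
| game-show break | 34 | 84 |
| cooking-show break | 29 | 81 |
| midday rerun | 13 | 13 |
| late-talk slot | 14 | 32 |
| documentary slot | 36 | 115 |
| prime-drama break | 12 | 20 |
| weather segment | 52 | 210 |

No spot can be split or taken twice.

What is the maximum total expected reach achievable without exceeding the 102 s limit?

357

Late-talk slot + documentary slot + weather segment uses 102 of the 102 s and totals 357.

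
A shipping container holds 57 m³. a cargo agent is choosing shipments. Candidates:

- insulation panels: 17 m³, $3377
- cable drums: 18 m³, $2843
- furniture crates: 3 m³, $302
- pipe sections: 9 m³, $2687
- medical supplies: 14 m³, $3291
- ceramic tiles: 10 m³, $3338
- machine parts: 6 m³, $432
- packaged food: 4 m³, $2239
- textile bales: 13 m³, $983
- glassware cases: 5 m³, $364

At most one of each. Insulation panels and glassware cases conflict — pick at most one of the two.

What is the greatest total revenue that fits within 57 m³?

Ranking by ratio (revenue/m³): packaged food 559.75, ceramic tiles 333.80, pipe sections 298.56, medical supplies 235.07.
Best packing: insulation panels + furniture crates + pipe sections + medical supplies + ceramic tiles + packaged food — 57 m³, 15234 total.
Next best is insulation panels + pipe sections + medical supplies + ceramic tiles + packaged food at 14932 (54 m³) — short by 302.

15234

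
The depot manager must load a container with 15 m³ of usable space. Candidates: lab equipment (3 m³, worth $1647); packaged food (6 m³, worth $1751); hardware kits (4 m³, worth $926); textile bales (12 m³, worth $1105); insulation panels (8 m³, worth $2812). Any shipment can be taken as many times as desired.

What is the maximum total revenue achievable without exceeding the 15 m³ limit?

Taking 5×lab equipment: 15 m³ used, 8235 in revenue.

8235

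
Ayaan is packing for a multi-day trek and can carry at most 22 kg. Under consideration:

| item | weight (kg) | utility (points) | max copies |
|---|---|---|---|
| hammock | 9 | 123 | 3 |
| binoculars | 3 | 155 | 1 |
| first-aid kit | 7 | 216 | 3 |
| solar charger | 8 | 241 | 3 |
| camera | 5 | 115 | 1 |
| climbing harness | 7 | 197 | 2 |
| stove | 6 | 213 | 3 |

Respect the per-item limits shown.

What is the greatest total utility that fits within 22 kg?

Density check — binoculars 51.67, stove 35.50, first-aid kit 30.86 are the best per kg.
Filling by ratio: binoculars + 3×stove for 794, with 1 kg left unused.
The 6 kg tied up in stove is better spent on first-aid kit — total rises to 797 (22 kg).
Nothing else within 22 kg beats 797.

797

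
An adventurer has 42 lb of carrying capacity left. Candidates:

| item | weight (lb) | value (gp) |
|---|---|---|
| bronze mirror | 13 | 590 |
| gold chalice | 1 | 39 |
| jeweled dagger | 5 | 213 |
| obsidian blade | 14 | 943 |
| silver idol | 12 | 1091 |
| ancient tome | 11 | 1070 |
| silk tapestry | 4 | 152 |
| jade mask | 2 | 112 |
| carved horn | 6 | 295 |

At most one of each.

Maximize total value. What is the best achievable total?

3317

Taking the top-ratio items first gives gold chalice + obsidian blade + silver idol + ancient tome + jade mask for 3255 (40 lb).
The 3 lb tied up in gold chalice and jade mask is better spent on jeweled dagger — total rises to 3317 (42 lb).
No other feasible combination exceeds 3317.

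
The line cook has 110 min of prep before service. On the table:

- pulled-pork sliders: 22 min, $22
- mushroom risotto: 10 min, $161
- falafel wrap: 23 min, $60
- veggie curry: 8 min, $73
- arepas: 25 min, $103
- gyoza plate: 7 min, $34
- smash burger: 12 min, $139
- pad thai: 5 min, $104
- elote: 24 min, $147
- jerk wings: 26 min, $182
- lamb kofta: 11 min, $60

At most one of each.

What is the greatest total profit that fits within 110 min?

909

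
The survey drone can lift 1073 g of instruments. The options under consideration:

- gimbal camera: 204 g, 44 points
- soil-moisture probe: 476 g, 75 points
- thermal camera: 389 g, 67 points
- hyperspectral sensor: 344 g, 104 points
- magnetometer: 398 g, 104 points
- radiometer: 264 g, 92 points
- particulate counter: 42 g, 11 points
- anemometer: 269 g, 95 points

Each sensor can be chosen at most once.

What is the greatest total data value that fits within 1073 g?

314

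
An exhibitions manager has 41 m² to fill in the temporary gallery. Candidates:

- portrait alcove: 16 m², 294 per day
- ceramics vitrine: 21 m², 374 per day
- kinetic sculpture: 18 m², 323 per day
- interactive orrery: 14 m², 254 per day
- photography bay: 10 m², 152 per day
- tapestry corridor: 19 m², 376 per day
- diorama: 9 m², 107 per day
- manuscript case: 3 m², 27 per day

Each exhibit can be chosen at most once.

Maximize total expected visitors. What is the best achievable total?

The ratio heuristic lands on portrait alcove + tapestry corridor + manuscript case (697) but leaves 3 m² idle.
Replace portrait alcove and manuscript case with ceramics vitrine: the trade gains 53 net, giving 750 at 40 m².

750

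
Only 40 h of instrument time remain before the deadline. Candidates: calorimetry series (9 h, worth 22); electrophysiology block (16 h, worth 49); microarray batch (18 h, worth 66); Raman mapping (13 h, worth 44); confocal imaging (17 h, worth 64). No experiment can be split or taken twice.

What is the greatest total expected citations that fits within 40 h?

The ratio heuristic lands on microarray batch + confocal imaging (130) but leaves 5 h idle.
The 17 h tied up in confocal imaging is better spent on calorimetry series + Raman mapping — total rises to 132 (40 h).
That's the maximum — no swap from here does better than 132.

132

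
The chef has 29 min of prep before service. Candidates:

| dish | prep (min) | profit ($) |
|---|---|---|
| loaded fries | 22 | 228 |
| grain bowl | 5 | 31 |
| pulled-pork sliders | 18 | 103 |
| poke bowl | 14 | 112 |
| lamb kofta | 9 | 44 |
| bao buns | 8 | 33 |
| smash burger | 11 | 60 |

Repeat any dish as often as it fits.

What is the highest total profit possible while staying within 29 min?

259

Taking loaded fries + grain bowl: 27 min used, 259 in profit.
The spare 2 min is too small for any remaining dish, and no exchange beats 259.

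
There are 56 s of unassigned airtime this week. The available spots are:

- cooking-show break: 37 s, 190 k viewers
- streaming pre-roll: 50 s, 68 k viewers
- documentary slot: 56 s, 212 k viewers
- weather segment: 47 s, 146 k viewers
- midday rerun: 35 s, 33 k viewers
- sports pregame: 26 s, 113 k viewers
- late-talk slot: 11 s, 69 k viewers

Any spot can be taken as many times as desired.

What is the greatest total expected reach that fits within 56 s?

Taking 5×late-talk slot: 55 s used, 345 in expected reach.

345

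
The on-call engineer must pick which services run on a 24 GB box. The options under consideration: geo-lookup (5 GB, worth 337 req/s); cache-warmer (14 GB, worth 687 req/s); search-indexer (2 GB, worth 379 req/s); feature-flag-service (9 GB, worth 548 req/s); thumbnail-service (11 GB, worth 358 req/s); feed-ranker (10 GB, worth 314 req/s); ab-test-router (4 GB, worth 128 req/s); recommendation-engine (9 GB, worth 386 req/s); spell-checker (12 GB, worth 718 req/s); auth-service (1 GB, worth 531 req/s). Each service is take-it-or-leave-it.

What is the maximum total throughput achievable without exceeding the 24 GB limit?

A density-first pass picks geo-lookup + search-indexer + feature-flag-service + ab-test-router + auth-service — 1923 at 21 GB.
The 9 GB tied up in geo-lookup and ab-test-router is better spent on spell-checker — total rises to 2176 (24 GB).

2176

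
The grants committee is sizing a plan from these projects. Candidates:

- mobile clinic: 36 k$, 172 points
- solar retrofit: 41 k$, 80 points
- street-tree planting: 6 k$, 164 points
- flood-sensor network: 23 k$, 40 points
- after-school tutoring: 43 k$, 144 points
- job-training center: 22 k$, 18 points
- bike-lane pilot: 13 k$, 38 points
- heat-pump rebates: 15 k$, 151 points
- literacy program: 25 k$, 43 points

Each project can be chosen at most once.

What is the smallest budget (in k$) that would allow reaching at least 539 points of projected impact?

Minimise k$ subject to total projected impact ≥ 539.
mobile clinic + street-tree planting + job-training center + bike-lane pilot + heat-pump rebates: 543 projected impact at 92 k$.
Any bundle with less than 92 k$ falls short of 539.

92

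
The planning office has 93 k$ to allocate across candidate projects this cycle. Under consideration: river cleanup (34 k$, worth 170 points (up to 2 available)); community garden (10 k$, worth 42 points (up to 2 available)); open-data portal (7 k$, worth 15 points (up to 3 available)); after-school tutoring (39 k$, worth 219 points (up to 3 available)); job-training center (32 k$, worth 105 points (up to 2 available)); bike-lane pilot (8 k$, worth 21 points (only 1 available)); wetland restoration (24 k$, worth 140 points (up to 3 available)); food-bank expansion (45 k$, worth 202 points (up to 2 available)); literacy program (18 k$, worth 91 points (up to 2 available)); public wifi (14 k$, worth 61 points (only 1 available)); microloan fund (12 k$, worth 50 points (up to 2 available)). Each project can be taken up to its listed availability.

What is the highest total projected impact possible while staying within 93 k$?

511

Taking 3×wetland restoration + literacy program: 90 k$ used, 511 in projected impact.
That's the maximum — no swap from here does better than 511.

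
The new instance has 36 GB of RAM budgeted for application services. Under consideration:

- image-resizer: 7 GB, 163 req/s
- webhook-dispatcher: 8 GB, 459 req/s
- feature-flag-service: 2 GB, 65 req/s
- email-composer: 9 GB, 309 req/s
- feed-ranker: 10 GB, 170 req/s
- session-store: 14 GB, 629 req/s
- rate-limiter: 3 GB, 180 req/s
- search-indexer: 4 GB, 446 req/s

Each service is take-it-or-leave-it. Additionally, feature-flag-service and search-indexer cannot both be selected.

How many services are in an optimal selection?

5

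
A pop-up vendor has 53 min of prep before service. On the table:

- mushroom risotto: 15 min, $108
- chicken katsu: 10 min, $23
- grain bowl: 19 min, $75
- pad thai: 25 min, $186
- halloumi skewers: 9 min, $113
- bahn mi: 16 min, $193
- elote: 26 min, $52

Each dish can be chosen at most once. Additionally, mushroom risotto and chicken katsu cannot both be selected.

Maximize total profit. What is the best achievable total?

492

Ranking by ratio (profit/min): halloumi skewers 12.56, bahn mi 12.06, pad thai 7.44, mushroom risotto 7.20.
Best packing: pad thai + halloumi skewers + bahn mi — 50 min, 492 total.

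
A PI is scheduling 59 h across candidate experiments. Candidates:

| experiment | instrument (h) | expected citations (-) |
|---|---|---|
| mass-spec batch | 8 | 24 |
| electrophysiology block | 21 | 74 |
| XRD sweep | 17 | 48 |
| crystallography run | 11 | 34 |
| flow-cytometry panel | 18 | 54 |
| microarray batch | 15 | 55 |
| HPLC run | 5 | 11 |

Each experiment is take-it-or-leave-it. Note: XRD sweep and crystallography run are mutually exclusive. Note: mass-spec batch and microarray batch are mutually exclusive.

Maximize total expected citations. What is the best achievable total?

Density check — microarray batch 3.67, electrophysiology block 3.52, crystallography run 3.09, mass-spec batch 3.00 are the best per h.
Taking electrophysiology block + flow-cytometry panel + microarray batch + HPLC run: 59 h used, 194 in expected citations.
Every other selection either busts 59 h or breaks a pairing rule or fails to beat 194.

194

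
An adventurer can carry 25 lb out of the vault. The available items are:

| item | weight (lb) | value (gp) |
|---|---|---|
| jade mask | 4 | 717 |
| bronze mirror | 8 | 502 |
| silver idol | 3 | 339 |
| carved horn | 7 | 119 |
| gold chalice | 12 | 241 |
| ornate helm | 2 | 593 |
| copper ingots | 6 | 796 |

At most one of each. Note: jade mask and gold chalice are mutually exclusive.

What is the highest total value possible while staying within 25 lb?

2947

Best packing: jade mask + bronze mirror + silver idol + ornate helm + copper ingots — 23 lb, 2947 total.
No other feasible combination exceeds 2947.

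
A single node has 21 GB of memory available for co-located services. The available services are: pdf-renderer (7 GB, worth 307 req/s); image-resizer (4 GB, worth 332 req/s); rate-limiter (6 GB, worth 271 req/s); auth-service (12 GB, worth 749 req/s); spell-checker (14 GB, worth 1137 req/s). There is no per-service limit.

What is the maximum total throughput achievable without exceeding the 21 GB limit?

Density check — image-resizer 83.00, spell-checker 81.21, auth-service 62.42 are the best per GB.
Best packing: 5×image-resizer — 20 GB, 1660 total.

1660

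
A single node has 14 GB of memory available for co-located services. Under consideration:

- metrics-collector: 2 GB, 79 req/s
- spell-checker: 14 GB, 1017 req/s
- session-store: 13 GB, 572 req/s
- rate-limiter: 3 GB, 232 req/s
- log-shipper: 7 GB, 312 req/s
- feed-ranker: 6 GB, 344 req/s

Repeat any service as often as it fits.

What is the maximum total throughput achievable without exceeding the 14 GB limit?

1017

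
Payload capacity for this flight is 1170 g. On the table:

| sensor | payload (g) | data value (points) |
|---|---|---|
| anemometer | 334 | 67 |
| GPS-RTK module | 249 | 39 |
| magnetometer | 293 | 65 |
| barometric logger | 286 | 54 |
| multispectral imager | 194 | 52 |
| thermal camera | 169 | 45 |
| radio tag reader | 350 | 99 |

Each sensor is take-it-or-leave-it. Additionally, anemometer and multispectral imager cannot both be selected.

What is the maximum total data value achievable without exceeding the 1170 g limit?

276

A density-first pass picks magnetometer + multispectral imager + thermal camera + radio tag reader — 261 at 1006 g.
Dropping multispectral imager frees 194 g; slotting in anemometer (334 g) lifts the total to 276 at 1146 g.
The closest alternative, magnetometer + barometric logger + multispectral imager + radio tag reader, reaches only 270.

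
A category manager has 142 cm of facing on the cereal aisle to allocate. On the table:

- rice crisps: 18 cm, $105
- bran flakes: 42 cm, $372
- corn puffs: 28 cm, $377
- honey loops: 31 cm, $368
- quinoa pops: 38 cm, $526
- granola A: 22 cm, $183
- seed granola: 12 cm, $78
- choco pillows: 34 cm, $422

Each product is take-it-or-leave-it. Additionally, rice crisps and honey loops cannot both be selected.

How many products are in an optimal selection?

4

Optimal total is 1697.
bran flakes + corn puffs + quinoa pops + choco pillows hits 1697 at 142 cm.
Every optimal selection uses 4 products.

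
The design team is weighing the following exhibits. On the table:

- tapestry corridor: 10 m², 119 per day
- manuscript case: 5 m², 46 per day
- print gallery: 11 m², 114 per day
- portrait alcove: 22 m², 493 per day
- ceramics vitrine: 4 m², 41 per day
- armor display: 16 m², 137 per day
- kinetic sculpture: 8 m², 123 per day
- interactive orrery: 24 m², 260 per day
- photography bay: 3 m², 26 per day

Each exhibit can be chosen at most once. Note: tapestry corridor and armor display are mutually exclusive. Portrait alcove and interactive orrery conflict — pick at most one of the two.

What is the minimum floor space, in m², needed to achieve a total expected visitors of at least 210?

17

Need the lightest bundle worth ≥ 210.
manuscript case + ceramics vitrine + kinetic sculpture reaches 210 using 17 m².
Any bundle with less than 17 m² falls short of 210.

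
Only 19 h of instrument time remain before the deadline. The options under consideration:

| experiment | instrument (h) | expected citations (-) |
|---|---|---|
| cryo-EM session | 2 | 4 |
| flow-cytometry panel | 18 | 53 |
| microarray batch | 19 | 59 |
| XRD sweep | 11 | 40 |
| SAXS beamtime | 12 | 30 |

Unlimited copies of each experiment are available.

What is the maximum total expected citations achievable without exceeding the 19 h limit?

59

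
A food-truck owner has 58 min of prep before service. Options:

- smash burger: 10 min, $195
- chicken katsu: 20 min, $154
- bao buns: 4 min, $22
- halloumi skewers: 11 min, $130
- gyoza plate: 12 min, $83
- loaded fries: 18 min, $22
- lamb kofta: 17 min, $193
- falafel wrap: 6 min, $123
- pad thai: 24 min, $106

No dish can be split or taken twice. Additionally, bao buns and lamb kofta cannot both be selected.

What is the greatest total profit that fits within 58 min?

724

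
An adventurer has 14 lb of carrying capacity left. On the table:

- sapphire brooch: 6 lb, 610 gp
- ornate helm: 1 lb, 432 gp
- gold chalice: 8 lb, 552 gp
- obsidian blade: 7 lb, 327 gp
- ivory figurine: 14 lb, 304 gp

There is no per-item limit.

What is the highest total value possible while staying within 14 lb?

14×ornate helm uses 14 of the 14 lb and totals 6048.
Every other selection either busts 14 lb or fails to beat 6048.

6048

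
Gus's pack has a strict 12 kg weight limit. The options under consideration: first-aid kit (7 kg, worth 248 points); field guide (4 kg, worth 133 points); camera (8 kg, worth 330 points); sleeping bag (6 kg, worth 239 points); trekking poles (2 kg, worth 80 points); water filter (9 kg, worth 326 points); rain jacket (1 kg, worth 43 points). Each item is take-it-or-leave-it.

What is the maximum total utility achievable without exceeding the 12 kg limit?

Filling by ratio: camera + trekking poles + rain jacket for 453, with 1 kg left unused.
Dropping trekking poles and rain jacket frees 3 kg; slotting in field guide (4 kg) lifts the total to 463 at 12 kg.

463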